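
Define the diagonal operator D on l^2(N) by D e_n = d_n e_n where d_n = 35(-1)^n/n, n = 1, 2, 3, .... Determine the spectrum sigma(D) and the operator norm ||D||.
sigma(D) = {35(-1)^n/n : n ≥ 1} ∪ {0}; ||D|| = 35

A bounded diagonal operator on l^2 with diagonal entries d_n has spectrum equal to the closure of {d_n : n ≥ 1}: every d_n is an eigenvalue (with eigenvector e_n), so {d_n} ⊂ sigma(D); the spectrum is closed, so its closure is too; and for lambda not in the closure, (D - lambda I) has bounded inverse (the diagonal entries 1/(d_n - lambda) are bounded). For our sequence d_n = 35(-1)^n/n, n = 1, 2, 3, ...:
  - {d_n} = {35(-1)^n/n : n ≥ 1}; the only limit point is 0
  - closure = {35(-1)^n/n : n ≥ 1} ∪ {0}
For the norm: a diagonal operator has ||D|| = sup_n |d_n|. Here |d_n| = 35/n is decreasing, so sup_n |d_n| = |d_1| = 35. So ||D|| = 35.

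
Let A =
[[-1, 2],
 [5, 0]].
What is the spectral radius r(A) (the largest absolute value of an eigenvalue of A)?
r(A) = (1 + sqrt(41))/2 ≈ 3.7016

The eigenvalues of A are the roots of its characteristic polynomial. With M = A (coefficients from the trace and determinant):
  p(λ) = det(λ I - M) = λ^2 + λ - 10.
For λ^2 + λ - 10 the discriminant is 41. It is nonnegative but not a perfect square, so the roots are real and irrational: λ = (-1 ± sqrt(41))/2 ≈ 2.7016, -3.7016.
Thus the eigenvalues (to 4 decimals) are 2.7016 (modulus 2.7016); -3.7016 (modulus 3.7016). The spectral radius is the largest modulus: r(A) = (1 + sqrt(41))/2 ≈ 3.7016. (Cross-check: r(A) ≤ ||A||_2 ≈ 5.1167; equality holds whenever A is normal, though it can also hold for some non-normal A.)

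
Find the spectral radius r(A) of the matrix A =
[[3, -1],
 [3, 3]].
r(A) = sqrt(12) ≈ 3.4641

The eigenvalues of A are the roots of its characteristic polynomial. With M = A (coefficients from the trace and determinant):
  p(λ) = det(λ I - M) = λ^2 - 6λ + 12.
For λ^2 - 6λ + 12 the discriminant is -12. It is negative, so the roots are the complex-conjugate pair λ = 3 ± (sqrt(12)/2) i ≈ 3 ± 1.7321i. For a conjugate pair the product of the roots equals the constant term, so |λ|^2 = 12 and |λ| = sqrt(12) ≈ 3.4641.
Thus the eigenvalues (to 4 decimals) are 3 ± 1.7321i (modulus 3.4641). The spectral radius is the largest modulus: r(A) = sqrt(12) ≈ 3.4641. (Cross-check: r(A) ≤ ||A||_2 ≈ 4.6056; equality holds whenever A is normal, though it can also hold for some non-normal A.)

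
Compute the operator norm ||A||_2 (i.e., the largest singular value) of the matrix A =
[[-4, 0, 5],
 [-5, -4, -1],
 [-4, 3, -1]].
||A||_2 ≈ 7.8771 (= sqrt(largest eigenvalue of A^T A))

||A||_2 = sigma_max(A) = sqrt(lambda_max(A^T A)). Form the symmetric matrix M = A^T A =
[[57, 8, -11],
 [8, 25, 1],
 [-11, 1, 27]].
Its characteristic polynomial (trace, sum of principal 2x2 minors, determinant of M give the coefficients) is
  p(λ) = det(λ I - M) = λ^3 - 109λ^2 + 3453λ - 33489.
No integer candidate from the rational root theorem (±divisors of 33489) is a root, so the roots are irrational. The cubic discriminant is Δ = 99332784 > 0, so there are three distinct real roots. p(20) = -29 and p(21) = 216 have opposite signs, so a root lies in (20, 21); Newton's method refines it to λ ≈ 20.1007. p(26) = 181 and p(27) = -36 have opposite signs, so a root lies in (26, 27); Newton's method refines it to λ ≈ 26.8511. p(62) = -71 and p(63) = 1476 have opposite signs, so a root lies in (62, 63); Newton's method refines it to λ ≈ 62.0482. Check (Vieta): the three roots sum to 109, matching tr M = 109.
So the eigenvalues of A^T A are ≈ 20.1007, 26.8511, 62.0482 (all ≥ 0, as they must be for A^T A). The largest is λ_max ≈ 62.0482, hence ||A||_2 = sqrt(λ_max) ≈ 7.8771.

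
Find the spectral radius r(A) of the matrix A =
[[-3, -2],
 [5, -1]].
r(A) = sqrt(13) ≈ 3.6056

The eigenvalues of A are the roots of its characteristic polynomial. With M = A (coefficients from the trace and determinant):
  p(λ) = det(λ I - M) = λ^2 + 4λ + 13.
For λ^2 + 4λ + 13 the discriminant is -36. It is negative, so the roots are the complex-conjugate pair λ = -2 ± (sqrt(36)/2) i ≈ -2 ± 3i. For a conjugate pair the product of the roots equals the constant term, so |λ|^2 = 13 and |λ| = sqrt(13) ≈ 3.6056.
Thus the eigenvalues (to 4 decimals) are -2 ± 3i (modulus 3.6056). The spectral radius is the largest modulus: r(A) = sqrt(13) ≈ 3.6056. (Cross-check: r(A) ≤ ||A||_2 ≈ 5.8339; equality holds whenever A is normal, though it can also hold for some non-normal A.)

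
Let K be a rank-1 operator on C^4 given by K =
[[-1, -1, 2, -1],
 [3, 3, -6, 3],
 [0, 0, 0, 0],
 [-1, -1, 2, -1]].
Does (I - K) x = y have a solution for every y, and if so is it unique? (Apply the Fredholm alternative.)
(I - K) is singular (det(I - K) = 0, i.e. 1 ∈ sigma(K)). (I - K) x = y is solvable iff y ⊥ ker((I - K)^*) = span{(-1, -1, 2, -1)}, i.e. iff -y_1 - y_2 + 2y_3 - y_4 = 0. When solvable, the solutions are x = y + c·(1, -3, 0, 1), c arbitrary (ker(I - K) = span{(1, -3, 0, 1)}, dimension 1).

K has rank 1, so it is an outer product K = u v^T: every row of K is a multiple of one row vector. Reading off the entries, u = (1, -3, 0, 1) and v = (-1, -1, 2, -1) (row i of K equals u_i·v^T). A rank-one matrix u v^T satisfies K u = u (v·u) and kills the (3)-dimensional subspace v^⊥, so its characteristic polynomial is lambda^3 (lambda - v·u) with v·u = tr K = 1. Hence the eigenvalues of I - K are 1 (multiplicity 3) and 1 - (1) = 0, so det(I - K) = 0. (Direct check: I - K =
[[2, 1, -2, 1],
 [-3, -2, 6, -3],
 [0, 0, 1, 0],
 [1, 1, -2, 2]]
has determinant 0.) So 1 is an eigenvalue of K and (I - K) is not invertible. The finite-dimensional Fredholm alternative says: either (I - K) is invertible, or ker(I - K) ≠ {0} and then range(I - K) = ker((I - K)^*)^⊥, with dim ker(I - K) = dim ker((I - K)^*). We are in the second case, so we need both kernels. Kernel of I - K: (I - K) u = u - u (v·u) = u - u = 0, so ker(I - K) = span{u} = span{(1, -3, 0, 1)} (it is exactly 1-dimensional because rank(I - K) = 3). Kernel of the adjoint: K is real, so (I - K)^* = I - K^T = I - v u^T, and (I - v u^T) v = v - v (u·v) = 0; hence ker((I - K)^*) = span{v} = span{(-1, -1, 2, -1)}. Therefore (I - K) x = y is solvable iff <y, v> = 0, i.e. iff -y_1 - y_2 + 2y_3 - y_4 = 0. When this holds, K y = u (v·y) = 0, so (I - K) y = y and x = y is a particular solution; the full solution set is the line x = y + c·u = y + c·(1, -3, 0, 1), c ∈ C.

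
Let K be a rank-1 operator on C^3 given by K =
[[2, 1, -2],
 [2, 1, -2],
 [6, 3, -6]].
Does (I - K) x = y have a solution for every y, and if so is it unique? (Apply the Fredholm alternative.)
(I - K) is invertible (det(I - K) = 4 ≠ 0), so for every y in C^3 the equation (I - K) x = y has a unique solution.

K has rank 1, so it is an outer product K = u v^T: every row of K is a multiple of one row vector. Reading off the entries, u = (-1, -1, -3) and v = (-2, -1, 2) (row i of K equals u_i·v^T). A rank-one matrix u v^T satisfies K u = u (v·u) and kills the (2)-dimensional subspace v^⊥, so its characteristic polynomial is lambda^2 (lambda - v·u) with v·u = tr K = -3. Hence the eigenvalues of I - K are 1 (multiplicity 2) and 1 - (-3) = 4, so det(I - K) = 4. (Direct check: I - K =
[[-1, -1, 2],
 [-2, 0, 2],
 [-6, -3, 7]]
has determinant 4.) The finite-dimensional Fredholm alternative says: either (I - K) is invertible, or ker(I - K) ≠ {0} and then range(I - K) = ker((I - K)^*)^⊥, with dim ker(I - K) = dim ker((I - K)^*). Since det(I - K) ≠ 0, 1 is not an eigenvalue of K and ker(I - K) = {0}, so we are in the first case: for every y there is a unique x = (I - K)^(-1) y. Explicitly, by the Sherman–Morrison formula, (I - u v^T)^(-1) = I + u v^T/(1 - v·u), i.e. (I - K)^(-1) = I + K/(4).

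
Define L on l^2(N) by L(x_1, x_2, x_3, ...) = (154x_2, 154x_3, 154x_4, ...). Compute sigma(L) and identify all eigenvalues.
sigma(L) = closed disk {z in C : |z| ≤ 154}; sigma_p(L) = open disk {z in C : |z| < 154}

Note L = 154·V where V is the unit left shift (V x)_k = x_{k+1}; so sigma(L) = 154·sigma(V) and ||L|| = 154||V||. ||L x||^2 = 23716sum_{k≥2} |x_k|^2 ≤ 23716||x||^2, with equality on {x : x_1 = 0}, so ||L|| = 154. For any lambda with |lambda| < 154, set r = lambda/154 (|r| < 1); the vector x = (1, r, r^2, ...) is in l^2 and satisfies L x = 154(r, r^2, ...) = lambda x, so lambda is an eigenvalue. On the boundary |lambda| = 154 the geometric series diverges, so no l^2 eigenvector exists, but these lambda lie in the approximate point spectrum. Hence sigma(L) is the closed disk of radius 154 and sigma_p(L) is the open disk.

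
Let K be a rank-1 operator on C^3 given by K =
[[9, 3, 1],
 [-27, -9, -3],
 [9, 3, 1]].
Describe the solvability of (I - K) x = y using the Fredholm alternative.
(I - K) is singular (det(I - K) = 0, i.e. 1 ∈ sigma(K)). (I - K) x = y is solvable iff y ⊥ ker((I - K)^*) = span{(9, 3, 1)}, i.e. iff 9y_1 + 3y_2 + y_3 = 0. When solvable, the solutions are x = y + c·(1, -3, 1), c arbitrary (ker(I - K) = span{(1, -3, 1)}, dimension 1).

K has rank 1, so it is an outer product K = u v^T: every row of K is a multiple of one row vector. Reading off the entries, u = (1, -3, 1) and v = (9, 3, 1) (row i of K equals u_i·v^T). A rank-one matrix u v^T satisfies K u = u (v·u) and kills the (2)-dimensional subspace v^⊥, so its characteristic polynomial is lambda^2 (lambda - v·u) with v·u = tr K = 1. Hence the eigenvalues of I - K are 1 (multiplicity 2) and 1 - (1) = 0, so det(I - K) = 0. (Direct check: I - K =
[[-8, -3, -1],
 [27, 10, 3],
 [-9, -3, 0]]
has determinant 0.) So 1 is an eigenvalue of K and (I - K) is not invertible. The finite-dimensional Fredholm alternative says: either (I - K) is invertible, or ker(I - K) ≠ {0} and then range(I - K) = ker((I - K)^*)^⊥, with dim ker(I - K) = dim ker((I - K)^*). We are in the second case, so we need both kernels. Kernel of I - K: (I - K) u = u - u (v·u) = u - u = 0, so ker(I - K) = span{u} = span{(1, -3, 1)} (it is exactly 1-dimensional because rank(I - K) = 2). Kernel of the adjoint: K is real, so (I - K)^* = I - K^T = I - v u^T, and (I - v u^T) v = v - v (u·v) = 0; hence ker((I - K)^*) = span{v} = span{(9, 3, 1)}. Therefore (I - K) x = y is solvable iff <y, v> = 0, i.e. iff 9y_1 + 3y_2 + y_3 = 0. When this holds, K y = u (v·y) = 0, so (I - K) y = y and x = y is a particular solution; the full solution set is the line x = y + c·u = y + c·(1, -3, 1), c ∈ C.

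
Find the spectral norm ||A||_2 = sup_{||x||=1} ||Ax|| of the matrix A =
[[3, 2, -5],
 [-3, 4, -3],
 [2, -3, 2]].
||A||_2 ≈ 7.9287 (= sqrt(largest eigenvalue of A^T A))

||A||_2 = sigma_max(A) = sqrt(lambda_max(A^T A)). Form the symmetric matrix M = A^T A =
[[22, -12, -2],
 [-12, 29, -28],
 [-2, -28, 38]].
Its characteristic polynomial (trace, sum of principal 2x2 minors, determinant of M give the coefficients) is
  p(λ) = det(λ I - M) = λ^3 - 89λ^2 + 1644λ - 64.
No integer candidate from the rational root theorem (±divisors of 64) is a root, so the roots are irrational. The cubic discriminant is Δ = 3623153296 > 0, so there are three distinct real roots. p(0) = -64 and p(1) = 1492 have opposite signs, so a root lies in (0, 1); Newton's method refines it to λ ≈ 0.039. p(26) = 92 and p(27) = -874 have opposite signs, so a root lies in (26, 27); Newton's method refines it to λ ≈ 26.0961. p(62) = -1924 and p(63) = 314 have opposite signs, so a root lies in (62, 63); Newton's method refines it to λ ≈ 62.8649. Check (Vieta): the three roots sum to 89, matching tr M = 89.
So the eigenvalues of A^T A are ≈ 0.039, 26.0961, 62.8649 (all ≥ 0, as they must be for A^T A). The largest is λ_max ≈ 62.8649, hence ||A||_2 = sqrt(λ_max) ≈ 7.9287.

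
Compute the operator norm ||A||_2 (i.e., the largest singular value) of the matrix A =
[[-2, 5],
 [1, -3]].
||A||_2 = sqrt((39 + sqrt(1517))/2) ≈ 6.2429 (= sqrt(largest eigenvalue of A^T A))

||A||_2 = sigma_max(A) = sqrt(lambda_max(A^T A)). Form the symmetric matrix M = A^T A =
[[5, -13],
 [-13, 34]].
Its characteristic polynomial (trace, determinant of M give the coefficients) is
  p(λ) = det(λ I - M) = λ^2 - 39λ + 1.
For λ^2 - 39λ + 1 the discriminant is 1517. It is nonnegative but not a perfect square, so the roots are real and irrational: λ = (39 ± sqrt(1517))/2 ≈ 38.9743, 0.0257.
So the eigenvalues of A^T A are ≈ 0.0257, 38.9743 (all ≥ 0, as they must be for A^T A). The largest is λ_max = (39 + sqrt(1517))/2 ≈ 38.9743, hence ||A||_2 = sqrt(λ_max) = sqrt((39 + sqrt(1517))/2) ≈ 6.2429.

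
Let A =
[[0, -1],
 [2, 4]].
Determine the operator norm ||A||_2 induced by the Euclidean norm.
||A||_2 = sqrt((21 + sqrt(425))/2) ≈ 4.5616 (= sqrt(largest eigenvalue of A^T A))

||A||_2 = sigma_max(A) = sqrt(lambda_max(A^T A)). Form the symmetric matrix M = A^T A =
[[4, 8],
 [8, 17]].
Its characteristic polynomial (trace, determinant of M give the coefficients) is
  p(λ) = det(λ I - M) = λ^2 - 21λ + 4.
For λ^2 - 21λ + 4 the discriminant is 425. It is nonnegative but not a perfect square, so the roots are real and irrational: λ = (21 ± sqrt(425))/2 ≈ 20.8078, 0.1922.
So the eigenvalues of A^T A are ≈ 0.1922, 20.8078 (all ≥ 0, as they must be for A^T A). The largest is λ_max = (21 + sqrt(425))/2 ≈ 20.8078, hence ||A||_2 = sqrt(λ_max) = sqrt((21 + sqrt(425))/2) ≈ 4.5616.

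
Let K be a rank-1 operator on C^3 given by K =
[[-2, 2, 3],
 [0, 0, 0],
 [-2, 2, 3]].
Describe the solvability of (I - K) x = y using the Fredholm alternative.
(I - K) is singular (det(I - K) = 0, i.e. 1 ∈ sigma(K)). (I - K) x = y is solvable iff y ⊥ ker((I - K)^*) = span{(-2, 2, 3)}, i.e. iff -2y_1 + 2y_2 + 3y_3 = 0. When solvable, the solutions are x = y + c·(1, 0, 1), c arbitrary (ker(I - K) = span{(1, 0, 1)}, dimension 1).

K has rank 1, so it is an outer product K = u v^T: every row of K is a multiple of one row vector. Reading off the entries, u = (1, 0, 1) and v = (-2, 2, 3) (row i of K equals u_i·v^T). A rank-one matrix u v^T satisfies K u = u (v·u) and kills the (2)-dimensional subspace v^⊥, so its characteristic polynomial is lambda^2 (lambda - v·u) with v·u = tr K = 1. Hence the eigenvalues of I - K are 1 (multiplicity 2) and 1 - (1) = 0, so det(I - K) = 0. (Direct check: I - K =
[[3, -2, -3],
 [0, 1, 0],
 [2, -2, -2]]
has determinant 0.) So 1 is an eigenvalue of K and (I - K) is not invertible. The finite-dimensional Fredholm alternative says: either (I - K) is invertible, or ker(I - K) ≠ {0} and then range(I - K) = ker((I - K)^*)^⊥, with dim ker(I - K) = dim ker((I - K)^*). We are in the second case, so we need both kernels. Kernel of I - K: (I - K) u = u - u (v·u) = u - u = 0, so ker(I - K) = span{u} = span{(1, 0, 1)} (it is exactly 1-dimensional because rank(I - K) = 2). Kernel of the adjoint: K is real, so (I - K)^* = I - K^T = I - v u^T, and (I - v u^T) v = v - v (u·v) = 0; hence ker((I - K)^*) = span{v} = span{(-2, 2, 3)}. Therefore (I - K) x = y is solvable iff <y, v> = 0, i.e. iff -2y_1 + 2y_2 + 3y_3 = 0. When this holds, K y = u (v·y) = 0, so (I - K) y = y and x = y is a particular solution; the full solution set is the line x = y + c·u = y + c·(1, 0, 1), c ∈ C.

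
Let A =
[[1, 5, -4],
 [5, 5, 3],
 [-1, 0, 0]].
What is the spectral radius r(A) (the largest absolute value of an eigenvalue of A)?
r(A) ≈ 8.3682

The eigenvalues of A are the roots of its characteristic polynomial. With M = A (coefficients from the trace, the sum of principal 2x2 minors, and det A):
  p(λ) = det(λ I - M) = λ^3 - 6λ^2 - 24λ + 35.
No integer candidate from the rational root theorem (±divisors of 35) is a root, so the roots are irrational. The cubic discriminant is Δ = 163917 > 0, so there are three distinct real roots. p(-4) = -29 and p(-3) = 26 have opposite signs, so a root lies in (-4, -3); Newton's method refines it to λ ≈ -3.5473. p(1) = 6 and p(2) = -29 have opposite signs, so a root lies in (1, 2); Newton's method refines it to λ ≈ 1.1791. p(8) = -29 and p(9) = 62 have opposite signs, so a root lies in (8, 9); Newton's method refines it to λ ≈ 8.3682. Check (Vieta): the three roots sum to 6, matching tr M = 6.
Thus the eigenvalues (to 4 decimals) are -3.5473 (modulus 3.5473); 1.1791 (modulus 1.1791); 8.3682 (modulus 8.3682). The spectral radius is the largest modulus: r(A) ≈ 8.3682. (Cross-check: r(A) ≤ ||A||_2 ≈ 8.4102; equality holds whenever A is normal, though it can also hold for some non-normal A.)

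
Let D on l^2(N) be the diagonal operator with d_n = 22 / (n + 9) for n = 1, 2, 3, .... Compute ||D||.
||D|| = 11/5 (attained at n = 1)

For D diagonal, ||D|| = sup_n |d_n| = sup_n 22/(n + 9). This is positive and strictly decreasing in n, so the supremum is attained at n = 1: d_1 = 22/(1 + 9) = 11/5. Hence ||D|| = 11/5.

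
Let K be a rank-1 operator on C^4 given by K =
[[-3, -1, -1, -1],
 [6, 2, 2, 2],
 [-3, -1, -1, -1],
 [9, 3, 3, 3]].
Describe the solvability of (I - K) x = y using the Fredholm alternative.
(I - K) is singular (det(I - K) = 0, i.e. 1 ∈ sigma(K)). (I - K) x = y is solvable iff y ⊥ ker((I - K)^*) = span{(-3, -1, -1, -1)}, i.e. iff -3y_1 - y_2 - y_3 - y_4 = 0. When solvable, the solutions are x = y + c·(1, -2, 1, -3), c arbitrary (ker(I - K) = span{(1, -2, 1, -3)}, dimension 1).

K has rank 1, so it is an outer product K = u v^T: every row of K is a multiple of one row vector. Reading off the entries, u = (1, -2, 1, -3) and v = (-3, -1, -1, -1) (row i of K equals u_i·v^T). A rank-one matrix u v^T satisfies K u = u (v·u) and kills the (3)-dimensional subspace v^⊥, so its characteristic polynomial is lambda^3 (lambda - v·u) with v·u = tr K = 1. Hence the eigenvalues of I - K are 1 (multiplicity 3) and 1 - (1) = 0, so det(I - K) = 0. (Direct check: I - K =
[[4, 1, 1, 1],
 [-6, -1, -2, -2],
 [3, 1, 2, 1],
 [-9, -3, -3, -2]]
has determinant 0.) So 1 is an eigenvalue of K and (I - K) is not invertible. The finite-dimensional Fredholm alternative says: either (I - K) is invertible, or ker(I - K) ≠ {0} and then range(I - K) = ker((I - K)^*)^⊥, with dim ker(I - K) = dim ker((I - K)^*). We are in the second case, so we need both kernels. Kernel of I - K: (I - K) u = u - u (v·u) = u - u = 0, so ker(I - K) = span{u} = span{(1, -2, 1, -3)} (it is exactly 1-dimensional because rank(I - K) = 3). Kernel of the adjoint: K is real, so (I - K)^* = I - K^T = I - v u^T, and (I - v u^T) v = v - v (u·v) = 0; hence ker((I - K)^*) = span{v} = span{(-3, -1, -1, -1)}. Therefore (I - K) x = y is solvable iff <y, v> = 0, i.e. iff -3y_1 - y_2 - y_3 - y_4 = 0. When this holds, K y = u (v·y) = 0, so (I - K) y = y and x = y is a particular solution; the full solution set is the line x = y + c·u = y + c·(1, -2, 1, -3), c ∈ C.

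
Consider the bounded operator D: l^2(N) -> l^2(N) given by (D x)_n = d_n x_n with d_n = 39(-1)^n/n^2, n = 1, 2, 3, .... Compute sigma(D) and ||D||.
sigma(D) = {39(-1)^n/n^2 : n ≥ 1} ∪ {0}; ||D|| = 39

A bounded diagonal operator on l^2 with diagonal entries d_n has spectrum equal to the closure of {d_n : n ≥ 1}: every d_n is an eigenvalue (with eigenvector e_n), so {d_n} ⊂ sigma(D); the spectrum is closed, so its closure is too; and for lambda not in the closure, (D - lambda I) has bounded inverse (the diagonal entries 1/(d_n - lambda) are bounded). For our sequence d_n = 39(-1)^n/n^2, n = 1, 2, 3, ...:
  - {d_n} = {39(-1)^n/n^2 : n ≥ 1}; the only limit point is 0
  - closure = {39(-1)^n/n^2 : n ≥ 1} ∪ {0}
For the norm: a diagonal operator has ||D|| = sup_n |d_n|. Here |d_n| = 39/n^2 is decreasing, so sup_n |d_n| = |d_1| = 39. So ||D|| = 39.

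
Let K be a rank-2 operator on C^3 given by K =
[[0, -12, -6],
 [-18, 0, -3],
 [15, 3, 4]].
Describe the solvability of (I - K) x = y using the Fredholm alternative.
(I - K) is invertible (det(I - K) = -120 ≠ 0), so for every y in C^3 the equation (I - K) x = y has a unique solution.

K has rank 2 and factors as K = U V^T = u1 v1^T + u2 v2^T with u1 = (-2, -3, 3), v1 = (3, 3, 2), u2 = (2, -3, 2), v2 = (3, -3, -1) (multiplying out reproduces the displayed K). The nonzero eigenvalues of U V^T coincide with those of the 2 x 2 matrix G = V^T U = [[v1·u1, v1·u2], [v2·u1, v2·u2]] = [[-9, 1], [0, 13]], and by the Sylvester determinant identity det(I_3 - U V^T) = det(I_2 - V^T U) = det([[10, -1], [0, -12]]) = (10)(-12) - (-1)(0) = -120. (Direct check: I - K =
[[1, 12, 6],
 [18, 1, 3],
 [-15, -3, -3]]
has determinant -120.) The finite-dimensional Fredholm alternative says: either (I - K) is invertible, or ker(I - K) ≠ {0} and then range(I - K) = ker((I - K)^*)^⊥, with dim ker(I - K) = dim ker((I - K)^*). Since det(I - K) ≠ 0, 1 is not an eigenvalue of K and ker(I - K) = {0}, so we are in the first case: for every y there is a unique x = (I - K)^(-1) y. (Explicitly, by the Woodbury identity, (I - U V^T)^(-1) = I + U (I_2 - G)^(-1) V^T.)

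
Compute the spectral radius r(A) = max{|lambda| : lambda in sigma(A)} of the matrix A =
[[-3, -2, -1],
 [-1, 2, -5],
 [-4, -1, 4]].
r(A) ≈ 4.6253

The eigenvalues of A are the roots of its characteristic polynomial. With M = A (coefficients from the trace, the sum of principal 2x2 minors, and det A):
  p(λ) = det(λ I - M) = λ^3 - 3λ^2 - 21λ + 66.
No integer candidate from the rational root theorem (±divisors of 66) is a root, so the roots are irrational. The cubic discriminant is Δ = 5373 > 0, so there are three distinct real roots. p(-5) = -29 and p(-4) = 38 have opposite signs, so a root lies in (-5, -4); Newton's method refines it to λ ≈ -4.6253. p(3) = 3 and p(4) = -2 have opposite signs, so a root lies in (3, 4); Newton's method refines it to λ ≈ 3.296. p(4) = -2 and p(5) = 11 have opposite signs, so a root lies in (4, 5); Newton's method refines it to λ ≈ 4.3293. Check (Vieta): the three roots sum to 3, matching tr M = 3.
Thus the eigenvalues (to 4 decimals) are -4.6253 (modulus 4.6253); 3.296 (modulus 3.296); 4.3293 (modulus 4.3293). The spectral radius is the largest modulus: r(A) ≈ 4.6253. (Cross-check: r(A) ≤ ||A||_2 ≈ 7.0856; equality holds whenever A is normal, though it can also hold for some non-normal A.)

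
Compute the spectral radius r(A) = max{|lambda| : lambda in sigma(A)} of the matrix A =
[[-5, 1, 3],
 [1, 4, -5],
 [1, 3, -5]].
r(A) ≈ 6.0611

The eigenvalues of A are the roots of its characteristic polynomial. With M = A (coefficients from the trace, the sum of principal 2x2 minors, and det A):
  p(λ) = det(λ I - M) = λ^3 + 6λ^2 - 4λ - 22.
No integer candidate from the rational root theorem (±divisors of 22) is a root, so the roots are irrational. The cubic discriminant is Δ = 16276 > 0, so there are three distinct real roots. p(-7) = -43 and p(-6) = 2 have opposite signs, so a root lies in (-7, -6); Newton's method refines it to λ ≈ -6.0611. p(-2) = 2 and p(-1) = -13 have opposite signs, so a root lies in (-2, -1); Newton's method refines it to λ ≈ -1.8749. p(1) = -19 and p(2) = 2 have opposite signs, so a root lies in (1, 2); Newton's method refines it to λ ≈ 1.936. Check (Vieta): the three roots sum to -6, matching tr M = -6.
Thus the eigenvalues (to 4 decimals) are -6.0611 (modulus 6.0611); -1.8749 (modulus 1.8749); 1.936 (modulus 1.936). The spectral radius is the largest modulus: r(A) ≈ 6.0611. (Cross-check: r(A) ≤ ||A||_2 ≈ 9.3313; equality holds whenever A is normal, though it can also hold for some non-normal A.)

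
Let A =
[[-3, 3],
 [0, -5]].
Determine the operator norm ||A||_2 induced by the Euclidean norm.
||A||_2 = sqrt((43 + sqrt(949))/2) ≈ 6.0748 (= sqrt(largest eigenvalue of A^T A))

||A||_2 = sigma_max(A) = sqrt(lambda_max(A^T A)). Form the symmetric matrix M = A^T A =
[[9, -9],
 [-9, 34]].
Its characteristic polynomial (trace, determinant of M give the coefficients) is
  p(λ) = det(λ I - M) = λ^2 - 43λ + 225.
For λ^2 - 43λ + 225 the discriminant is 949. It is nonnegative but not a perfect square, so the roots are real and irrational: λ = (43 ± sqrt(949))/2 ≈ 36.9029, 6.0971.
So the eigenvalues of A^T A are ≈ 6.0971, 36.9029 (all ≥ 0, as they must be for A^T A). The largest is λ_max = (43 + sqrt(949))/2 ≈ 36.9029, hence ||A||_2 = sqrt(λ_max) = sqrt((43 + sqrt(949))/2) ≈ 6.0748.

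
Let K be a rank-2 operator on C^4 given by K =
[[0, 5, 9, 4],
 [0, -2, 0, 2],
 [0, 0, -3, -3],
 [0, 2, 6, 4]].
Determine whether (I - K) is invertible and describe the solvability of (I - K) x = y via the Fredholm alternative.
(I - K) is invertible (det(I - K) = 2 ≠ 0), so for every y in C^4 the equation (I - K) x = y has a unique solution.

K has rank 2 and factors as K = U V^T = u1 v1^T + u2 v2^T with u1 = (1, 2, -2, 2), v1 = (0, -1, 0, 1), u2 = (-3, 0, 1, -2), v2 = (0, -2, -3, -1) (multiplying out reproduces the displayed K). The nonzero eigenvalues of U V^T coincide with those of the 2 x 2 matrix G = V^T U = [[v1·u1, v1·u2], [v2·u1, v2·u2]] = [[0, -2], [0, -1]], and by the Sylvester determinant identity det(I_4 - U V^T) = det(I_2 - V^T U) = det([[1, 2], [0, 2]]) = (1)(2) - (2)(0) = 2. (Direct check: I - K =
[[1, -5, -9, -4],
 [0, 3, 0, -2],
 [0, 0, 4, 3],
 [0, -2, -6, -3]]
has determinant 2.) The finite-dimensional Fredholm alternative says: either (I - K) is invertible, or ker(I - K) ≠ {0} and then range(I - K) = ker((I - K)^*)^⊥, with dim ker(I - K) = dim ker((I - K)^*). Since det(I - K) ≠ 0, 1 is not an eigenvalue of K and ker(I - K) = {0}, so we are in the first case: for every y there is a unique x = (I - K)^(-1) y. (Explicitly, by the Woodbury identity, (I - U V^T)^(-1) = I + U (I_2 - G)^(-1) V^T.)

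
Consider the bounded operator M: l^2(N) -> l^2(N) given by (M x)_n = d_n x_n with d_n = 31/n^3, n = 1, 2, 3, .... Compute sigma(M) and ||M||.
sigma(M) = {31/n^3 : n ≥ 1} ∪ {0}; ||M|| = 31

A bounded diagonal operator on l^2 with diagonal entries d_n has spectrum equal to the closure of {d_n : n ≥ 1}: every d_n is an eigenvalue (with eigenvector e_n), so {d_n} ⊂ sigma(M); the spectrum is closed, so its closure is too; and for lambda not in the closure, (M - lambda I) has bounded inverse (the diagonal entries 1/(d_n - lambda) are bounded). For our sequence d_n = 31/n^3, n = 1, 2, 3, ...:
  - {d_n} = {31/n^3 : n ≥ 1}; the only limit point is 0
  - closure = {31/n^3 : n ≥ 1} ∪ {0}
For the norm: a diagonal operator has ||M|| = sup_n |d_n|. Here d_n = 31/n^3 is positive and decreasing, so sup_n |d_n| = d_1 = 31. So ||M|| = 31.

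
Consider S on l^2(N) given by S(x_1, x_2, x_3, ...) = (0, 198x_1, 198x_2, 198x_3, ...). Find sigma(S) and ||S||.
sigma(S) = closed disk {z in C : |z| ≤ 198}; ||S|| = 198

Note S = 198·U where U is the unit right shift (U x)_k = x_{k-1} (with x_0 := 0); so ||S|| = 198||U|| and sigma(S) = 198·sigma(U). ||S x||^2 = sum_{k≥1} |198x_k|^2 = 39204||x||^2, so ||S|| = 198 and sigma(S) ⊂ {|z| ≤ 198}. For any |lambda| < 198, the equation (S - lambda I) x = 0 forces x_1 = 0, then 198x_k = lambda x_{k+1} ⇒ x = 0, so S has no eigenvalues. But (S - lambda I) is not surjective for |lambda| < 198: solving (S - lambda I) x = e_1 would require x_n proportional to (lambda/198)^(-n), which is not in l^2. So every |lambda| < 198 lies in the residual spectrum. The boundary |lambda| = 198 is in the approximate point spectrum (the spectrum is closed). Hence sigma(S) is the closed disk of radius 198.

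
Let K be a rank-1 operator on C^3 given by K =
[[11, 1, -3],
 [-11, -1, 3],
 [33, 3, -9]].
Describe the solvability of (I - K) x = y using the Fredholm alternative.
(I - K) is singular (det(I - K) = 0, i.e. 1 ∈ sigma(K)). (I - K) x = y is solvable iff y ⊥ ker((I - K)^*) = span{(11, 1, -3)}, i.e. iff 11y_1 + y_2 - 3y_3 = 0. When solvable, the solutions are x = y + c·(1, -1, 3), c arbitrary (ker(I - K) = span{(1, -1, 3)}, dimension 1).

K has rank 1, so it is an outer product K = u v^T: every row of K is a multiple of one row vector. Reading off the entries, u = (1, -1, 3) and v = (11, 1, -3) (row i of K equals u_i·v^T). A rank-one matrix u v^T satisfies K u = u (v·u) and kills the (2)-dimensional subspace v^⊥, so its characteristic polynomial is lambda^2 (lambda - v·u) with v·u = tr K = 1. Hence the eigenvalues of I - K are 1 (multiplicity 2) and 1 - (1) = 0, so det(I - K) = 0. (Direct check: I - K =
[[-10, -1, 3],
 [11, 2, -3],
 [-33, -3, 10]]
has determinant 0.) So 1 is an eigenvalue of K and (I - K) is not invertible. The finite-dimensional Fredholm alternative says: either (I - K) is invertible, or ker(I - K) ≠ {0} and then range(I - K) = ker((I - K)^*)^⊥, with dim ker(I - K) = dim ker((I - K)^*). We are in the second case, so we need both kernels. Kernel of I - K: (I - K) u = u - u (v·u) = u - u = 0, so ker(I - K) = span{u} = span{(1, -1, 3)} (it is exactly 1-dimensional because rank(I - K) = 2). Kernel of the adjoint: K is real, so (I - K)^* = I - K^T = I - v u^T, and (I - v u^T) v = v - v (u·v) = 0; hence ker((I - K)^*) = span{v} = span{(11, 1, -3)}. Therefore (I - K) x = y is solvable iff <y, v> = 0, i.e. iff 11y_1 + y_2 - 3y_3 = 0. When this holds, K y = u (v·y) = 0, so (I - K) y = y and x = y is a particular solution; the full solution set is the line x = y + c·u = y + c·(1, -1, 3), c ∈ C.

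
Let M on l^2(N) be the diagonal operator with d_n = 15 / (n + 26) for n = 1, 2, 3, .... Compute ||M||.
||M|| = 5/9 (attained at n = 1)

For M diagonal, ||M|| = sup_n |d_n| = sup_n 15/(n + 26). This is positive and strictly decreasing in n, so the supremum is attained at n = 1: d_1 = 15/(1 + 26) = 5/9. Hence ||M|| = 5/9.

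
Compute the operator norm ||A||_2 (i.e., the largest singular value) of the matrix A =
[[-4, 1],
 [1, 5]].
||A||_2 = sqrt((43 + sqrt(85))/2) ≈ 5.1098 (= sqrt(largest eigenvalue of A^T A))

||A||_2 = sigma_max(A) = sqrt(lambda_max(A^T A)). Form the symmetric matrix M = A^T A =
[[17, 1],
 [1, 26]].
Its characteristic polynomial (trace, determinant of M give the coefficients) is
  p(λ) = det(λ I - M) = λ^2 - 43λ + 441.
For λ^2 - 43λ + 441 the discriminant is 85. It is nonnegative but not a perfect square, so the roots are real and irrational: λ = (43 ± sqrt(85))/2 ≈ 26.1098, 16.8902.
So the eigenvalues of A^T A are ≈ 16.8902, 26.1098 (all ≥ 0, as they must be for A^T A). The largest is λ_max = (43 + sqrt(85))/2 ≈ 26.1098, hence ||A||_2 = sqrt(λ_max) = sqrt((43 + sqrt(85))/2) ≈ 5.1098.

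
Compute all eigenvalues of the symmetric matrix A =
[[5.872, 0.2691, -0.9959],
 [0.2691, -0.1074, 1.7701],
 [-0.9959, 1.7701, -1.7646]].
sigma(A) ≈ {-3, 1, 6}

A is real symmetric, so its spectrum consists of real eigenvalues. Expanding the characteristic polynomial of the displayed matrix gives
  det(λ I - A) = p(λ) = λ^3 + (-4)λ^2 + (-15)λ + (18).
Solving p(λ) = 0 yields eigenvalues ≈ -3, 1, 6. (A is shown rounded to 4 decimals, so these recover the underlying integer eigenvalues to within that precision.)
Verification: the trace of A = 4 equals the sum of eigenvalues 4, and det(A) ≈ -18.0001 matches the eigenvalue product -18.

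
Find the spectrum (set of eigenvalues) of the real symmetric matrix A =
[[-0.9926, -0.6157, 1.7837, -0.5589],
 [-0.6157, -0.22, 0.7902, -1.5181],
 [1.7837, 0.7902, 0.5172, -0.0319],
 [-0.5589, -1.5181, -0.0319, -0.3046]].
sigma(A) ≈ {-3, -1, 1, 2}

A is real symmetric, so its spectrum consists of real eigenvalues. Expanding the characteristic polynomial of the displayed matrix gives
  det(λ I - A) = p(λ) = λ^4 + (1)λ^3 + (-7)λ^2 + (-1)λ + (6).
Solving p(λ) = 0 yields eigenvalues ≈ -3, -1, 1, 2. (A is shown rounded to 4 decimals, so these recover the underlying integer eigenvalues to within that precision.)
Verification: the trace of A = -1 equals the sum of eigenvalues -1, and det(A) ≈ 5.9998 matches the eigenvalue product 6.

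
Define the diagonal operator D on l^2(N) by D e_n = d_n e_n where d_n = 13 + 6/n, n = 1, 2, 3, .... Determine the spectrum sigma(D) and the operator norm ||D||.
sigma(D) = {13 + 6/n : n ≥ 1} ∪ {13}; ||D|| = 19

A bounded diagonal operator on l^2 with diagonal entries d_n has spectrum equal to the closure of {d_n : n ≥ 1}: every d_n is an eigenvalue (with eigenvector e_n), so {d_n} ⊂ sigma(D); the spectrum is closed, so its closure is too; and for lambda not in the closure, (D - lambda I) has bounded inverse (the diagonal entries 1/(d_n - lambda) are bounded). For our sequence d_n = 13 + 6/n, n = 1, 2, 3, ...:
  - {d_n} = {13 + 6/n : n ≥ 1}; the only limit point is 13
  - closure = {13 + 6/n : n ≥ 1} ∪ {13}
For the norm: a diagonal operator has ||D|| = sup_n |d_n|. Here d_n = 13 + 6/n is positive and decreasing, so sup_n |d_n| = d_1 = 13 + 6 = 19. So ||D|| = 19.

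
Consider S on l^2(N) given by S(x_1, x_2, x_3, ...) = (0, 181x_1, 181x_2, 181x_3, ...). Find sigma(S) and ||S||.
sigma(S) = closed disk {z in C : |z| ≤ 181}; ||S|| = 181

Note S = 181·U where U is the unit right shift (U x)_k = x_{k-1} (with x_0 := 0); so ||S|| = 181||U|| and sigma(S) = 181·sigma(U). ||S x||^2 = sum_{k≥1} |181x_k|^2 = 32761||x||^2, so ||S|| = 181 and sigma(S) ⊂ {|z| ≤ 181}. For any |lambda| < 181, the equation (S - lambda I) x = 0 forces x_1 = 0, then 181x_k = lambda x_{k+1} ⇒ x = 0, so S has no eigenvalues. But (S - lambda I) is not surjective for |lambda| < 181: solving (S - lambda I) x = e_1 would require x_n proportional to (lambda/181)^(-n), which is not in l^2. So every |lambda| < 181 lies in the residual spectrum. The boundary |lambda| = 181 is in the approximate point spectrum (the spectrum is closed). Hence sigma(S) is the closed disk of radius 181.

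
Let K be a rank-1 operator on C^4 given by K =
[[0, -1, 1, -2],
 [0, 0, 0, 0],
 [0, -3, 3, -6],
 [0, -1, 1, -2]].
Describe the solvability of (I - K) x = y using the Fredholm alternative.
(I - K) is singular (det(I - K) = 0, i.e. 1 ∈ sigma(K)). (I - K) x = y is solvable iff y ⊥ ker((I - K)^*) = span{(0, -1, 1, -2)}, i.e. iff -y_2 + y_3 - 2y_4 = 0. When solvable, the solutions are x = y + c·(1, 0, 3, 1), c arbitrary (ker(I - K) = span{(1, 0, 3, 1)}, dimension 1).

K has rank 1, so it is an outer product K = u v^T: every row of K is a multiple of one row vector. Reading off the entries, u = (1, 0, 3, 1) and v = (0, -1, 1, -2) (row i of K equals u_i·v^T). A rank-one matrix u v^T satisfies K u = u (v·u) and kills the (3)-dimensional subspace v^⊥, so its characteristic polynomial is lambda^3 (lambda - v·u) with v·u = tr K = 1. Hence the eigenvalues of I - K are 1 (multiplicity 3) and 1 - (1) = 0, so det(I - K) = 0. (Direct check: I - K =
[[1, 1, -1, 2],
 [0, 1, 0, 0],
 [0, 3, -2, 6],
 [0, 1, -1, 3]]
has determinant 0.) So 1 is an eigenvalue of K and (I - K) is not invertible. The finite-dimensional Fredholm alternative says: either (I - K) is invertible, or ker(I - K) ≠ {0} and then range(I - K) = ker((I - K)^*)^⊥, with dim ker(I - K) = dim ker((I - K)^*). We are in the second case, so we need both kernels. Kernel of I - K: (I - K) u = u - u (v·u) = u - u = 0, so ker(I - K) = span{u} = span{(1, 0, 3, 1)} (it is exactly 1-dimensional because rank(I - K) = 3). Kernel of the adjoint: K is real, so (I - K)^* = I - K^T = I - v u^T, and (I - v u^T) v = v - v (u·v) = 0; hence ker((I - K)^*) = span{v} = span{(0, -1, 1, -2)}. Therefore (I - K) x = y is solvable iff <y, v> = 0, i.e. iff -y_2 + y_3 - 2y_4 = 0. When this holds, K y = u (v·y) = 0, so (I - K) y = y and x = y is a particular solution; the full solution set is the line x = y + c·u = y + c·(1, 0, 3, 1), c ∈ C.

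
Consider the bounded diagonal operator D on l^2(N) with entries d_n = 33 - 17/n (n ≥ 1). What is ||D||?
||D|| = 33

For a diagonal operator on l^2 with entries d_n, ||D|| = sup_n |d_n|. Here d_1 = 16, d_2 = 49/2, ..., and d_n = 33 - 17/n increases monotonically toward 33. All terms lie in [16, 33), so |d_n| = d_n and the supremum is the limit 33, which is not attained by any individual d_n. Hence ||D|| = 33.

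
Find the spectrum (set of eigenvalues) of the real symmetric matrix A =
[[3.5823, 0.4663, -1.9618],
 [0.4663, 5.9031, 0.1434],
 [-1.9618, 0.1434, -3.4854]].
sigma(A) ≈ {-4, 4, 6}

A is real symmetric, so its spectrum consists of real eigenvalues. Expanding the characteristic polynomial of the displayed matrix gives
  det(λ I - A) = p(λ) = λ^3 + (-6)λ^2 + (-16)λ + (96.0018).
Solving p(λ) = 0 yields eigenvalues ≈ -4, 4, 6. (A is shown rounded to 4 decimals, so these recover the underlying integer eigenvalues to within that precision.)
Verification: the trace of A = 6 equals the sum of eigenvalues 6, and det(A) ≈ -96.0018 matches the eigenvalue product -96.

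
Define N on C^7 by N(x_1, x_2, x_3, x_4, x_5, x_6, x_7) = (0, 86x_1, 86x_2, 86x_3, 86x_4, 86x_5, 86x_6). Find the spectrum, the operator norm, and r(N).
sigma(N) = {0}; ||N|| = 86; r(N) = 0. (N is nilpotent with N^7 = 0.)

On C^7, N is a strictly lower-triangular matrix with 86 on the subdiagonal and zeros elsewhere, so its characteristic polynomial is lambda^7 and every eigenvalue is 0: sigma(N) = {0}. For the operator norm, N e_i = 86e_{i+1} for i = 1, ..., 6 and N e_7 = 0, so the singular values of N are 86 (with multiplicity 6) and 0; hence ||N|| = 86. The spectral radius r(N) = max|lambda| = 0. Note ||N|| > r(N) — characteristic of non-normal nilpotent operators. Indeed N^7 = 0.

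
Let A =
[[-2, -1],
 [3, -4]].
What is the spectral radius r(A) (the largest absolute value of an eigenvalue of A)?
r(A) = sqrt(11) ≈ 3.3166

The eigenvalues of A are the roots of its characteristic polynomial. With M = A (coefficients from the trace and determinant):
  p(λ) = det(λ I - M) = λ^2 + 6λ + 11.
For λ^2 + 6λ + 11 the discriminant is -8. It is negative, so the roots are the complex-conjugate pair λ = -3 ± (sqrt(8)/2) i ≈ -3 ± 1.4142i. For a conjugate pair the product of the roots equals the constant term, so |λ|^2 = 11 and |λ| = sqrt(11) ≈ 3.3166.
Thus the eigenvalues (to 4 decimals) are -3 ± 1.4142i (modulus 3.3166). The spectral radius is the largest modulus: r(A) = sqrt(11) ≈ 3.3166. (Cross-check: r(A) ≤ ||A||_2 ≈ 5.0198; equality holds whenever A is normal, though it can also hold for some non-normal A.)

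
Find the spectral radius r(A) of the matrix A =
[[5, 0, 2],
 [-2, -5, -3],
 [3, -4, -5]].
r(A) ≈ 8.5182

The eigenvalues of A are the roots of its characteristic polynomial. With M = A (coefficients from the trace, the sum of principal 2x2 minors, and det A):
  p(λ) = det(λ I - M) = λ^3 + 5λ^2 - 43λ - 111.
No integer candidate from the rational root theorem (±divisors of 111) is a root, so the roots are irrational. The cubic discriminant is Δ = 516656 > 0, so there are three distinct real roots. p(-9) = -48 and p(-8) = 41 have opposite signs, so a root lies in (-9, -8); Newton's method refines it to λ ≈ -8.5182. p(-3) = 36 and p(-2) = -13 have opposite signs, so a root lies in (-3, -2); Newton's method refines it to λ ≈ -2.2565. p(5) = -76 and p(6) = 27 have opposite signs, so a root lies in (5, 6); Newton's method refines it to λ ≈ 5.7748. Check (Vieta): the three roots sum to -5, matching tr M = -5.
Thus the eigenvalues (to 4 decimals) are -8.5182 (modulus 8.5182); -2.2565 (modulus 2.2565); 5.7748 (modulus 5.7748). The spectral radius is the largest modulus: r(A) ≈ 8.5182. (Cross-check: r(A) ≤ ||A||_2 ≈ 8.6341; equality holds whenever A is normal, though it can also hold for some non-normal A.)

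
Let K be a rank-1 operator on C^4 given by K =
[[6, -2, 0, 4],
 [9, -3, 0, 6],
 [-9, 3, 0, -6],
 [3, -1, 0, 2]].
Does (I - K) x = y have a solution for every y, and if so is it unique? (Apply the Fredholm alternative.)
(I - K) is invertible (det(I - K) = -4 ≠ 0), so for every y in C^4 the equation (I - K) x = y has a unique solution.

K has rank 1, so it is an outer product K = u v^T: every row of K is a multiple of one row vector. Reading off the entries, u = (2, 3, -3, 1) and v = (3, -1, 0, 2) (row i of K equals u_i·v^T). A rank-one matrix u v^T satisfies K u = u (v·u) and kills the (3)-dimensional subspace v^⊥, so its characteristic polynomial is lambda^3 (lambda - v·u) with v·u = tr K = 5. Hence the eigenvalues of I - K are 1 (multiplicity 3) and 1 - (5) = -4, so det(I - K) = -4. (Direct check: I - K =
[[-5, 2, 0, -4],
 [-9, 4, 0, -6],
 [9, -3, 1, 6],
 [-3, 1, 0, -1]]
has determinant -4.) The finite-dimensional Fredholm alternative says: either (I - K) is invertible, or ker(I - K) ≠ {0} and then range(I - K) = ker((I - K)^*)^⊥, with dim ker(I - K) = dim ker((I - K)^*). Since det(I - K) ≠ 0, 1 is not an eigenvalue of K and ker(I - K) = {0}, so we are in the first case: for every y there is a unique x = (I - K)^(-1) y. Explicitly, by the Sherman–Morrison formula, (I - u v^T)^(-1) = I + u v^T/(1 - v·u), i.e. (I - K)^(-1) = I + K/(-4).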